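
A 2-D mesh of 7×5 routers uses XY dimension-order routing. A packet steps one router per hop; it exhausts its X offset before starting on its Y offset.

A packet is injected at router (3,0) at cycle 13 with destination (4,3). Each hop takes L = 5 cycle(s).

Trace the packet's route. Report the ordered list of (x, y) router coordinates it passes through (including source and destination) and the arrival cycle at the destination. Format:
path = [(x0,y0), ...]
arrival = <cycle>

t=13: at (3,0)
t=18: at (4,0) after E
t=23: at (4,1) after N
t=28: at (4,2) after N
t=33: at (4,3) after N

path = [(3,0), (4,0), (4,1), (4,2), (4,3)]
arrival = 33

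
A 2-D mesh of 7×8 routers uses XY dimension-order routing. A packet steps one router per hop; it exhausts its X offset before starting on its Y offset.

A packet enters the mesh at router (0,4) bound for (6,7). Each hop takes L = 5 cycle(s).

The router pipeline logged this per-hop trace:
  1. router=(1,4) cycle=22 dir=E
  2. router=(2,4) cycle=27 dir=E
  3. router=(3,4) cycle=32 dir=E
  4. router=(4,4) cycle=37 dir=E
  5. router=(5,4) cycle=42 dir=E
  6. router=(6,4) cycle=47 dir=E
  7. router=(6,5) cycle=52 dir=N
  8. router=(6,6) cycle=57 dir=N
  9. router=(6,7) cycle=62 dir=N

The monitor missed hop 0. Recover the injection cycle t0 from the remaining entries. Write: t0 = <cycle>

cyc[1] = 22 and cyc[k] = t0 + k·L for every k.
So t0 = 22 − 1·5 = 17.

t0 = 17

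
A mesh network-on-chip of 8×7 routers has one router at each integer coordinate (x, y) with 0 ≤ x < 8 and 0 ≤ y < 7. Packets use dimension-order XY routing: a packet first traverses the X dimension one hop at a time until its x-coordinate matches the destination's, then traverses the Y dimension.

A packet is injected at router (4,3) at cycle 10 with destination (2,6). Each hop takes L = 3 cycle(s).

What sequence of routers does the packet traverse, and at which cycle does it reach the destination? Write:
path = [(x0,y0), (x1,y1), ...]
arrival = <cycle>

[0] x=4 y=3 t=10
[1] x=3 y=3 t=13 →W
[2] x=2 y=3 t=16 →W
[3] x=2 y=4 t=19 →N
[4] x=2 y=5 t=22 →N
[5] x=2 y=6 t=25 →N

path = [(4,3), (3,3), (2,3), (2,4), (2,5), (2,6)]
arrival = 25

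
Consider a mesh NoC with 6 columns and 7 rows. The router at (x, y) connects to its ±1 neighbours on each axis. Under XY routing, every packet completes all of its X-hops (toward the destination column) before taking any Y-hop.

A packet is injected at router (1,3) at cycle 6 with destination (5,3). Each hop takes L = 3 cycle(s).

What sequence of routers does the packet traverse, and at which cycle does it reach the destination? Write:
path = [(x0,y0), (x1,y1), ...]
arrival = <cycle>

hop 0: (1,3) @ cyc 6
hop 1: (2,3) @ cyc 9  [E]
hop 2: (3,3) @ cyc 12  [E]
hop 3: (4,3) @ cyc 15  [E]
hop 4: (5,3) @ cyc 18  [E]

path = [(1,3), (2,3), (3,3), (4,3), (5,3)]
arrival = 18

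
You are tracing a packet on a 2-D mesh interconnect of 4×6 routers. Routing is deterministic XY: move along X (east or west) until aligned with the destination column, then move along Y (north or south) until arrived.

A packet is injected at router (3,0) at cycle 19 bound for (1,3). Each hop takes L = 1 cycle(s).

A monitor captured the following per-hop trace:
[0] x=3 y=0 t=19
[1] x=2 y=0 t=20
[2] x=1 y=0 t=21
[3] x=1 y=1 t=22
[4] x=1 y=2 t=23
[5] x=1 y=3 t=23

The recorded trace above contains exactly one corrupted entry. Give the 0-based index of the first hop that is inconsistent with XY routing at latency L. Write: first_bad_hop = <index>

  1: Δx=-1 Δy=+0 Δt=1 [ok]
  2: Δx=-1 Δy=+0 Δt=1 [ok]
  3: Δx=+0 Δy=+1 Δt=1 [ok]
  4: Δx=+0 Δy=+1 Δt=1 [ok]
  5: Δx=+0 Δy=+1 Δt=0 [BAD: Δcyc=0≠L]

first_bad_hop = 5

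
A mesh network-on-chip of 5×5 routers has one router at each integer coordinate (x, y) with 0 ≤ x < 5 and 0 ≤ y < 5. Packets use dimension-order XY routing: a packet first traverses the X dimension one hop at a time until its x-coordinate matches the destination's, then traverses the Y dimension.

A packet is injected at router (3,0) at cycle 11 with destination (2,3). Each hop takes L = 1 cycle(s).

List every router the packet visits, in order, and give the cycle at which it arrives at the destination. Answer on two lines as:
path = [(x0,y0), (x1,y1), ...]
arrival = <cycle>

  0. router=(3,0) cycle=11 (inject)
  1. router=(2,0) cycle=12 dir=W
  2. router=(2,1) cycle=13 dir=N
  3. router=(2,2) cycle=14 dir=N
  4. router=(2,3) cycle=15 dir=N

path = [(3,0), (2,0), (2,1), (2,2), (2,3)]
arrival = 15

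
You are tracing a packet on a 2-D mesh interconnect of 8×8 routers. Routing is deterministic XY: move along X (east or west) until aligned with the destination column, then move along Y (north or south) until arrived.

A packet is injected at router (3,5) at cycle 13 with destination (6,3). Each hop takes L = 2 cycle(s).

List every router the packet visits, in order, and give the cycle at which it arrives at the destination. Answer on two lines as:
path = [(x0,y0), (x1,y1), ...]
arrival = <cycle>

  0. router=(3,5) cycle=13 (inject)
  1. router=(4,5) cycle=15 dir=E
  2. router=(5,5) cycle=17 dir=E
  3. router=(6,5) cycle=19 dir=E
  4. router=(6,4) cycle=21 dir=S
  5. router=(6,3) cycle=23 dir=S

path = [(3,5), (4,5), (5,5), (6,5), (6,4), (6,3)]
arrival = 23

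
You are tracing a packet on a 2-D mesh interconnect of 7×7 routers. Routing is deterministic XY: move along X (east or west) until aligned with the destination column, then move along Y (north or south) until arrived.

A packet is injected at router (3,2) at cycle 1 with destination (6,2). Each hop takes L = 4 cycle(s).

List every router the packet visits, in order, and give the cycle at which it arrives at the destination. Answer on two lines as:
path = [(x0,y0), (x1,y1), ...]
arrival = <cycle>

path = [(3,2), (4,2), (5,2), (6,2)]
arrival = 13

#0 — 3,2 | c1
#1 — 4,2 | c5 | E
#2 — 5,2 | c9 | E
#3 — 6,2 | c13 | E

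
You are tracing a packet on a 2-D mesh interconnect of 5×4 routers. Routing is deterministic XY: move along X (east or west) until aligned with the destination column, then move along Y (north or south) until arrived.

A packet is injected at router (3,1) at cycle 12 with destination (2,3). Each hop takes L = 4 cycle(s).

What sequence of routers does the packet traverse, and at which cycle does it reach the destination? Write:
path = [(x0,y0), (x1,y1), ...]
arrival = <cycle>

path = [(3,1), (2,1), (2,2), (2,3)]
arrival = 24

#0 — 3,1 | c12
#1 — 2,1 | c16 | W
#2 — 2,2 | c20 | N
#3 — 2,3 | c24 | N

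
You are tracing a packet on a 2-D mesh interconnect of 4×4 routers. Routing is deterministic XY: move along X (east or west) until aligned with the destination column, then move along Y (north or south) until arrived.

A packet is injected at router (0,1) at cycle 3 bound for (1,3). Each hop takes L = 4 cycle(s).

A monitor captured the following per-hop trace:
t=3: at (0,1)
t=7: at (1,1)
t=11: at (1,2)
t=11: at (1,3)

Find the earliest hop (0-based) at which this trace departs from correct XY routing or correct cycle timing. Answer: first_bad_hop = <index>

first_bad_hop = 3

[1] (+1,+0) / 4c ⇒ ok
[2] (+0,+1) / 4c ⇒ ok
[3] (+0,+1) / 0c ⇒ BAD: Δcyc=0≠L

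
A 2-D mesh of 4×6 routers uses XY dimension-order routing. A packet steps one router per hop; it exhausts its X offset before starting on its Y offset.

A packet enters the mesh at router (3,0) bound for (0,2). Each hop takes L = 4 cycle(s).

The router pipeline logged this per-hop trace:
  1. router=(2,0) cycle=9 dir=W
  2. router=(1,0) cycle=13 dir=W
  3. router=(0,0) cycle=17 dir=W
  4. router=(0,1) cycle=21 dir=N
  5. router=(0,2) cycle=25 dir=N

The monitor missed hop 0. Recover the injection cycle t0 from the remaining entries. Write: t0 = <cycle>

t0 = 5

cyc[1] = 9 and cyc[k] = t0 + k·L for every k.
Therefore t0 = 9 − L = 5.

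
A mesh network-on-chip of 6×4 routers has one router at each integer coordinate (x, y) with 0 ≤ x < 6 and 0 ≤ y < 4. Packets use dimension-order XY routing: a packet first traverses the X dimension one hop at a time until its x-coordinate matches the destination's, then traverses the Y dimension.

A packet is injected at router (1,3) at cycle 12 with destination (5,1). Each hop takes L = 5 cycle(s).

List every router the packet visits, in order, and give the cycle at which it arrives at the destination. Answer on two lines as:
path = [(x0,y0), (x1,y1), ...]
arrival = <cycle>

path = [(1,3), (2,3), (3,3), (4,3), (5,3), (5,2), (5,1)]
arrival = 42

  0. router=(1,3) cycle=12 (inject)
  1. router=(2,3) cycle=17 dir=E
  2. router=(3,3) cycle=22 dir=E
  3. router=(4,3) cycle=27 dir=E
  4. router=(5,3) cycle=32 dir=E
  5. router=(5,2) cycle=37 dir=S
  6. router=(5,1) cycle=42 dir=S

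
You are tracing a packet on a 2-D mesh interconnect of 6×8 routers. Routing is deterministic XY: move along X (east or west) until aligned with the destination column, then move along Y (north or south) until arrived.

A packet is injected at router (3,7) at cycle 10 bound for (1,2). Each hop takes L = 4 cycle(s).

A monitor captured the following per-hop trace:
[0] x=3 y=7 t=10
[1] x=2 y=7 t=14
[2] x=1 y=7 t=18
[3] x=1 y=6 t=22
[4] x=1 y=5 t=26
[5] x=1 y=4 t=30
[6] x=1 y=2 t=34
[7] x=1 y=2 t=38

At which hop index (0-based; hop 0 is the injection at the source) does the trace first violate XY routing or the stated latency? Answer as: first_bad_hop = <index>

  1: Δx=-1 Δy=+0 Δt=4 [ok]
  2: Δx=-1 Δy=+0 Δt=4 [ok]
  3: Δx=+0 Δy=-1 Δt=4 [ok]
  4: Δx=+0 Δy=-1 Δt=4 [ok]
  5: Δx=+0 Δy=-1 Δt=4 [ok]
  6: Δx=+0 Δy=-2 Δt=4 [BAD: non-unit step]

first_bad_hop = 6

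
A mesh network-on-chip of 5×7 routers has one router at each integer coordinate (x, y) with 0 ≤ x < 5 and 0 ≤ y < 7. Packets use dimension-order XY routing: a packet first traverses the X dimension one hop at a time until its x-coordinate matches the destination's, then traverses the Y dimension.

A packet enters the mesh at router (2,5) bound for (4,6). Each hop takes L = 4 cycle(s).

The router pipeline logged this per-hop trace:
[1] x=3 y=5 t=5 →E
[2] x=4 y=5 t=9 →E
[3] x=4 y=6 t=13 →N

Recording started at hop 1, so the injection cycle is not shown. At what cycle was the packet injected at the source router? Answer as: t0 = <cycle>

cyc[1] = 5 and cyc[k] = t0 + k·L for every k.
Subtract one hop: t0 = 5 − 4 = 1.

t0 = 1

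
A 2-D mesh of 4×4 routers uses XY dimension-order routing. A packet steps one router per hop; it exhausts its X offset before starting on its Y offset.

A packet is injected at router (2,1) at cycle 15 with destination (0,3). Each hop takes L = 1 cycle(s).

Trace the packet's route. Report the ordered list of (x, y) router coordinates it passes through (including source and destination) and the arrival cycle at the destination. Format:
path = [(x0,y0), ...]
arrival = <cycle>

[0] x=2 y=1 t=15
[1] x=1 y=1 t=16 →W
[2] x=0 y=1 t=17 →W
[3] x=0 y=2 t=18 →N
[4] x=0 y=3 t=19 →N

path = [(2,1), (1,1), (0,1), (0,2), (0,3)]
arrival = 19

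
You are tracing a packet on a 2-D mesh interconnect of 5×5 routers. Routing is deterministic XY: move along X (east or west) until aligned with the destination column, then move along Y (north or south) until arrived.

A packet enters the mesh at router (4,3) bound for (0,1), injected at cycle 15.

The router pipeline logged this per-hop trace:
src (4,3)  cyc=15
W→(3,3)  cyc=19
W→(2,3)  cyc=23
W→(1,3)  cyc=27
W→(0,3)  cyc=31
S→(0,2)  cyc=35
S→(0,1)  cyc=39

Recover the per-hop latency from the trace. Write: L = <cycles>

L = 4

From hop 0 (15) to hop 1 (19): +4 cycles.
Each hop adds L, hence L = 4.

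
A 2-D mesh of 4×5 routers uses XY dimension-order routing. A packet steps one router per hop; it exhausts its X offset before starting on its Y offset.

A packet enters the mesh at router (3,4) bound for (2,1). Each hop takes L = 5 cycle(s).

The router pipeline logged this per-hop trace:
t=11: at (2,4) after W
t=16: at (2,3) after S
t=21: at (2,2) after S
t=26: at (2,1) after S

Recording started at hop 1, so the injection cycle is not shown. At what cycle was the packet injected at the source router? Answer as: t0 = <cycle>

t0 = 6

Hop 1 reached at cycle 11; hop k is at t0 + k·L.
Subtract one hop: t0 = 11 − 5 = 6.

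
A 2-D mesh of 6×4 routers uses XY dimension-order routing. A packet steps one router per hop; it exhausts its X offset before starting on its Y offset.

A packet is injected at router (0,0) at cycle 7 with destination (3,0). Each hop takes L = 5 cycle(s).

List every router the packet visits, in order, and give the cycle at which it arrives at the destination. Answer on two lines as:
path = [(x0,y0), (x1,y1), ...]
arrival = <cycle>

#0 — 0,0 | c7
#1 — 1,0 | c12 | E
#2 — 2,0 | c17 | E
#3 — 3,0 | c22 | E

path = [(0,0), (1,0), (2,0), (3,0)]
arrival = 22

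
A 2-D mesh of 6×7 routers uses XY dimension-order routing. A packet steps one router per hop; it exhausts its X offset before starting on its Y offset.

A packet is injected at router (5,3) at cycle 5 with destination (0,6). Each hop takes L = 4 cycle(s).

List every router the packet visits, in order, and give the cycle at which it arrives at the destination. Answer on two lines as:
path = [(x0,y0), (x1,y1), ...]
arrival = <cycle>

[0] x=5 y=3 t=5
[1] x=4 y=3 t=9 →W
[2] x=3 y=3 t=13 →W
[3] x=2 y=3 t=17 →W
[4] x=1 y=3 t=21 →W
[5] x=0 y=3 t=25 →W
[6] x=0 y=4 t=29 →N
[7] x=0 y=5 t=33 →N
[8] x=0 y=6 t=37 →N

path = [(5,3), (4,3), (3,3), (2,3), (1,3), (0,3), (0,4), (0,5), (0,6)]
arrival = 37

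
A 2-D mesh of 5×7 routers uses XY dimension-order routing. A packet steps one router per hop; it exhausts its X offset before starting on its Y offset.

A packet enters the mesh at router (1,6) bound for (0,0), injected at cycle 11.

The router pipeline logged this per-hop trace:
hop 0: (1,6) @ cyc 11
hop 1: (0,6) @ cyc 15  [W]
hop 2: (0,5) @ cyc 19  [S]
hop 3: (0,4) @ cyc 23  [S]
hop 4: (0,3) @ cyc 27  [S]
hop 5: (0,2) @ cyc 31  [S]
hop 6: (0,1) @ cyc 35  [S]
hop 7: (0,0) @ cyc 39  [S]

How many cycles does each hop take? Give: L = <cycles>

L = 4

cyc[1] − cyc[0] = 15 − 11 = 4.
Each hop adds L, hence L = 4.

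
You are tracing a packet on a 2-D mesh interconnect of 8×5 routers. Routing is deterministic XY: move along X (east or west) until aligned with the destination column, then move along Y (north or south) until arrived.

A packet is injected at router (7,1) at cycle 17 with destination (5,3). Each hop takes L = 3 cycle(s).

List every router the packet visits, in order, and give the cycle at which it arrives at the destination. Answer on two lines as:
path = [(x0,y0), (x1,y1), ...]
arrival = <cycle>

path = [(7,1), (6,1), (5,1), (5,2), (5,3)]
arrival = 29

src (7,1)  cyc=17
W→(6,1)  cyc=20
W→(5,1)  cyc=23
N→(5,2)  cyc=26
N→(5,3)  cyc=29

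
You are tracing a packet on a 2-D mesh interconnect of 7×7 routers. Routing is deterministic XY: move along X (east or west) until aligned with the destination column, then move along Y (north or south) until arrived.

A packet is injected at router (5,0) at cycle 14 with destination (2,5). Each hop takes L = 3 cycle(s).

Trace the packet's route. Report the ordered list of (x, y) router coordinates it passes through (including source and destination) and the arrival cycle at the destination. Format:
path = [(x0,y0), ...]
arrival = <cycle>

t=14: at (5,0)
t=17: at (4,0) after W
t=20: at (3,0) after W
t=23: at (2,0) after W
t=26: at (2,1) after N
t=29: at (2,2) after N
t=32: at (2,3) after N
t=35: at (2,4) after N
t=38: at (2,5) after N

path = [(5,0), (4,0), (3,0), (2,0), (2,1), (2,2), (2,3), (2,4), (2,5)]
arrival = 38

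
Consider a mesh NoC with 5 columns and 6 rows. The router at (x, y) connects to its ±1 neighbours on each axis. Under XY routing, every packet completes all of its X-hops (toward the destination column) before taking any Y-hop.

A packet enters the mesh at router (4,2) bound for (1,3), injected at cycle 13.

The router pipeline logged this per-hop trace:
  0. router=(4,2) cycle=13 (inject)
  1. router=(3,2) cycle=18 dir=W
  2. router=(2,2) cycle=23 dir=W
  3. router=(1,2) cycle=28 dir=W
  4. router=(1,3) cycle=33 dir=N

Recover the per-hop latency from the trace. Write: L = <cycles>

L = 5

Between hops 0 and 1 the cycle counter advances 18 − 13 = 5.
Per-hop latency L = Δcyc = 5.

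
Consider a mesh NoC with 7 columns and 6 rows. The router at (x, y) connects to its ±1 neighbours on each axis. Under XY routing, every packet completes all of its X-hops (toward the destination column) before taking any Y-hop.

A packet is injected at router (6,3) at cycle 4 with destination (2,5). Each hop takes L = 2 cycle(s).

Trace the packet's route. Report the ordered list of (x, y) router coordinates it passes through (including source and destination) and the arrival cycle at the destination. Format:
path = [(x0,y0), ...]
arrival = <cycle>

path = [(6,3), (5,3), (4,3), (3,3), (2,3), (2,4), (2,5)]
arrival = 16

[0] x=6 y=3 t=4
[1] x=5 y=3 t=6 →W
[2] x=4 y=3 t=8 →W
[3] x=3 y=3 t=10 →W
[4] x=2 y=3 t=12 →W
[5] x=2 y=4 t=14 →N
[6] x=2 y=5 t=16 →N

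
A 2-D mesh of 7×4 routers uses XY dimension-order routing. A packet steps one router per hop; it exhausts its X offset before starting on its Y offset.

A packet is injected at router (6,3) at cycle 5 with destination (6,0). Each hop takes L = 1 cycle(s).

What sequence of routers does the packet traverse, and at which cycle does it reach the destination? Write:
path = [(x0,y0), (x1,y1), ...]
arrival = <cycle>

[0] x=6 y=3 t=5
[1] x=6 y=2 t=6 →S
[2] x=6 y=1 t=7 →S
[3] x=6 y=0 t=8 →S

path = [(6,3), (6,2), (6,1), (6,0)]
arrival = 8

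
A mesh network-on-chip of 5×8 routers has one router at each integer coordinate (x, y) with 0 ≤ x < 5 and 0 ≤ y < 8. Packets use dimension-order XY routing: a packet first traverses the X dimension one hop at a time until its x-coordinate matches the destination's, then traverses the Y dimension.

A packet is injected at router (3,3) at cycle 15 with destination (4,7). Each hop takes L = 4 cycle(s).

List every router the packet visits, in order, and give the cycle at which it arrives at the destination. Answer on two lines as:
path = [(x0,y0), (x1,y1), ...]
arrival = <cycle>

path = [(3,3), (4,3), (4,4), (4,5), (4,6), (4,7)]
arrival = 35

  0. router=(3,3) cycle=15 (inject)
  1. router=(4,3) cycle=19 dir=E
  2. router=(4,4) cycle=23 dir=N
  3. router=(4,5) cycle=27 dir=N
  4. router=(4,6) cycle=31 dir=N
  5. router=(4,7) cycle=35 dir=N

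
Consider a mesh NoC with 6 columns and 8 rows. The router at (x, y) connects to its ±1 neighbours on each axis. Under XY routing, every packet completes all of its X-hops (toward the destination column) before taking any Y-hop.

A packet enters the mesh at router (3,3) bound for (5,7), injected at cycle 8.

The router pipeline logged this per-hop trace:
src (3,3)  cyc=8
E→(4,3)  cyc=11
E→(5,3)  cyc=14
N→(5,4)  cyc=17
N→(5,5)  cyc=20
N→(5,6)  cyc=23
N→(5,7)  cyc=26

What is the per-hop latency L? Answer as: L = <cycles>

From hop 0 (8) to hop 1 (11): +3 cycles.
One hop costs L cycles, so L = 3.

L = 3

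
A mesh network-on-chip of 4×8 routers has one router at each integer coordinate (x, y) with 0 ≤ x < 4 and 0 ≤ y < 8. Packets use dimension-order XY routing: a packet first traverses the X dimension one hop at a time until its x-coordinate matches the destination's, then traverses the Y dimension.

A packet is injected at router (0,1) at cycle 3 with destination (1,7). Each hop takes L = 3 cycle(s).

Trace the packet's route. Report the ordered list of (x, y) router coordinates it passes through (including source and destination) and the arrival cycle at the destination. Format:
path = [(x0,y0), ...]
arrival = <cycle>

t=3: at (0,1)
t=6: at (1,1) after E
t=9: at (1,2) after N
t=12: at (1,3) after N
t=15: at (1,4) after N
t=18: at (1,5) after N
t=21: at (1,6) after N
t=24: at (1,7) after N

path = [(0,1), (1,1), (1,2), (1,3), (1,4), (1,5), (1,6), (1,7)]
arrival = 24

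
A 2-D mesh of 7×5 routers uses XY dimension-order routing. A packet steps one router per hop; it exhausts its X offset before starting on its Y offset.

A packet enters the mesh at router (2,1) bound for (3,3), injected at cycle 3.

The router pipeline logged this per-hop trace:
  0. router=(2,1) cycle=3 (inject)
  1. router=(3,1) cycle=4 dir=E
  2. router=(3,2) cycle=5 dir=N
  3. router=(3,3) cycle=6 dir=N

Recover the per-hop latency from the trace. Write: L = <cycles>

Between hops 0 and 1 the cycle counter advances 4 − 3 = 1.
One hop costs L cycles, so L = 1.

L = 1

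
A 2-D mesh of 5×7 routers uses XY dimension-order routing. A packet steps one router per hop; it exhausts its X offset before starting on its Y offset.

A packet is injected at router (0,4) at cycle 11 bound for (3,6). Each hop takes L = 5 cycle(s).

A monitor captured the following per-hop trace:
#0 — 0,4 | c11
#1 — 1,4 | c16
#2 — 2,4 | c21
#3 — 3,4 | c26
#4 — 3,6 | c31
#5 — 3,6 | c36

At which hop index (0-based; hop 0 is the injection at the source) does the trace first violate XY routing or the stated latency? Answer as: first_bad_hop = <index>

hop 1: step (+1,+0), +5 cyc — ok
hop 2: step (+1,+0), +5 cyc — ok
hop 3: step (+1,+0), +5 cyc — ok
hop 4: step (+0,+2), +5 cyc — BAD: non-unit step

first_bad_hop = 4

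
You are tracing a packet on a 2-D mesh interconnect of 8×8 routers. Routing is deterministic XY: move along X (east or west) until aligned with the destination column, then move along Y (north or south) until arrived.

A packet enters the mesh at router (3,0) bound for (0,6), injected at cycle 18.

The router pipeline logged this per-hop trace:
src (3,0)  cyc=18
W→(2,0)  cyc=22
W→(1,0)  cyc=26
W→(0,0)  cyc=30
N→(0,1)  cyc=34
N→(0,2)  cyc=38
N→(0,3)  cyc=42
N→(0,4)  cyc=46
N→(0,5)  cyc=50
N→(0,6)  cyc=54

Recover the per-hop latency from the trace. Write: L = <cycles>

Between hops 0 and 1 the cycle counter advances 22 − 18 = 4.
One hop costs L cycles, so L = 4.

L = 4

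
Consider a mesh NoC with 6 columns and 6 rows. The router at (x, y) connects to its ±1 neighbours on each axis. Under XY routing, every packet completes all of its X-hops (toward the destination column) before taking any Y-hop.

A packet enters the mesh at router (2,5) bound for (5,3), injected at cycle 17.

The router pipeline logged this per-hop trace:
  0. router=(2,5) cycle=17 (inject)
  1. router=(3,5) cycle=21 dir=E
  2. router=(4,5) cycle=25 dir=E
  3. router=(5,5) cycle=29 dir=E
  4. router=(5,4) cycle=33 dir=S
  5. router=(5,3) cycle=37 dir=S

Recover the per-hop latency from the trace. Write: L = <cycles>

Between hops 0 and 1 the cycle counter advances 21 − 17 = 4.
That increment is L by definition: L = 4.

L = 4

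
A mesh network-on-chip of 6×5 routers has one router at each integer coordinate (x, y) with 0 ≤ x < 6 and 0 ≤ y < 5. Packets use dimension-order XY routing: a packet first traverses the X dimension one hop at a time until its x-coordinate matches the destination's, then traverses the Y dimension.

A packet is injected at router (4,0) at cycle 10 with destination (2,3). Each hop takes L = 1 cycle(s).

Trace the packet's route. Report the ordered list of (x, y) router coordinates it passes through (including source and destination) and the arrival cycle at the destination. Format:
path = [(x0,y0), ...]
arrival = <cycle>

path = [(4,0), (3,0), (2,0), (2,1), (2,2), (2,3)]
arrival = 15

#0 — 4,0 | c10
#1 — 3,0 | c11 | W
#2 — 2,0 | c12 | W
#3 — 2,1 | c13 | N
#4 — 2,2 | c14 | N
#5 — 2,3 | c15 | N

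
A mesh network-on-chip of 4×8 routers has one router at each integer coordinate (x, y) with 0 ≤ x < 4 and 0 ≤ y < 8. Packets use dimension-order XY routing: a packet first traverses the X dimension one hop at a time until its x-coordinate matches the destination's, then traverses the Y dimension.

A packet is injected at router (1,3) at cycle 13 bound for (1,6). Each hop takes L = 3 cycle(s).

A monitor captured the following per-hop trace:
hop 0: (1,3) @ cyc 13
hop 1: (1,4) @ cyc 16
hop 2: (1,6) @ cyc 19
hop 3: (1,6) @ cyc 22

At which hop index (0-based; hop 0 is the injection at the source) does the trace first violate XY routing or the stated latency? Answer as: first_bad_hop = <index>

first_bad_hop = 2

hop 1: step (+0,+1), +3 cyc — ok
hop 2: step (+0,+2), +3 cyc — BAD: non-unit step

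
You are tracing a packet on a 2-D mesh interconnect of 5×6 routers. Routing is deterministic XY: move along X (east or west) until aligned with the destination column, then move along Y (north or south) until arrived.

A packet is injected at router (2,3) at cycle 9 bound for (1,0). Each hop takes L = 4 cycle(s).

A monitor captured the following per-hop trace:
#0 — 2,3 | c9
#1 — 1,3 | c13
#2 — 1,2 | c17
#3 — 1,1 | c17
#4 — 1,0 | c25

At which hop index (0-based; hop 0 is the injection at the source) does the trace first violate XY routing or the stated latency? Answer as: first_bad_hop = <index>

first_bad_hop = 3

[1] (-1,+0) / 4c ⇒ ok
[2] (+0,-1) / 4c ⇒ ok
[3] (+0,-1) / 0c ⇒ BAD: Δcyc=0≠L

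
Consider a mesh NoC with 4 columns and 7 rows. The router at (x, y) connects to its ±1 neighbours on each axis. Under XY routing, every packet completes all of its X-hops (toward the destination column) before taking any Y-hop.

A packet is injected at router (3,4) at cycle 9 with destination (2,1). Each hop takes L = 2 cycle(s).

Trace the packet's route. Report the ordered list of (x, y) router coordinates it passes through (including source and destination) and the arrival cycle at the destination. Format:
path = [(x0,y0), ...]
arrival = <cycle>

#0 — 3,4 | c9
#1 — 2,4 | c11 | W
#2 — 2,3 | c13 | S
#3 — 2,2 | c15 | S
#4 — 2,1 | c17 | S

path = [(3,4), (2,4), (2,3), (2,2), (2,1)]
arrival = 17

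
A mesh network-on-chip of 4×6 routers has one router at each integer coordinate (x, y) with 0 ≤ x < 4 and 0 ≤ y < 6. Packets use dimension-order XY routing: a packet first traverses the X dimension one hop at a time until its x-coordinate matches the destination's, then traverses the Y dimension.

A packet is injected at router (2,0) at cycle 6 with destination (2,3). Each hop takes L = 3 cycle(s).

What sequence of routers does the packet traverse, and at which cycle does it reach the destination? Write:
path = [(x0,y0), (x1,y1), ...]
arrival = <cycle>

path = [(2,0), (2,1), (2,2), (2,3)]
arrival = 15

[0] x=2 y=0 t=6
[1] x=2 y=1 t=9 →N
[2] x=2 y=2 t=12 →N
[3] x=2 y=3 t=15 →N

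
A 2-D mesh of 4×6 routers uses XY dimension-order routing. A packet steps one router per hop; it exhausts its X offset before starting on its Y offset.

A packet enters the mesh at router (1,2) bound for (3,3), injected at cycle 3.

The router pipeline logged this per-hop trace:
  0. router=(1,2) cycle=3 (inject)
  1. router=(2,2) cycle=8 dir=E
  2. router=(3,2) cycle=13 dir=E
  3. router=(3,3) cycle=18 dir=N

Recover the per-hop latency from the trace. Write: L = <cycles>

L = 5

From hop 0 (3) to hop 1 (8): +5 cycles.
Each hop adds L, hence L = 5.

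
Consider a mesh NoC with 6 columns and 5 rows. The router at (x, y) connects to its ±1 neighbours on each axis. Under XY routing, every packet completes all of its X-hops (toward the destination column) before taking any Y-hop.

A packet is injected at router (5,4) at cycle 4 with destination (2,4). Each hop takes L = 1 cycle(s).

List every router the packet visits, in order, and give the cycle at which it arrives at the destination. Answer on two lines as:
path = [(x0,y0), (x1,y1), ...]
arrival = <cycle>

t=4: at (5,4)
t=5: at (4,4) after W
t=6: at (3,4) after W
t=7: at (2,4) after W

path = [(5,4), (4,4), (3,4), (2,4)]
arrival = 7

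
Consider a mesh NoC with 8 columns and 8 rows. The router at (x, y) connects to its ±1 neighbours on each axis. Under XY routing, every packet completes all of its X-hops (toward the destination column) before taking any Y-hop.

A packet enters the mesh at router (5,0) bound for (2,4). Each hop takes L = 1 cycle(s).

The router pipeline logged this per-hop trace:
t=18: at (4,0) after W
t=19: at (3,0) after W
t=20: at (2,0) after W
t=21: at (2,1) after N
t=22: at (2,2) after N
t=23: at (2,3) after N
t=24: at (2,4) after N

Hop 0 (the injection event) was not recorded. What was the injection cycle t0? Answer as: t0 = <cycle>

t0 = 17

Hop 1 reached at cycle 18; hop k is at t0 + k·L.
Subtract one hop: t0 = 18 − 1 = 17.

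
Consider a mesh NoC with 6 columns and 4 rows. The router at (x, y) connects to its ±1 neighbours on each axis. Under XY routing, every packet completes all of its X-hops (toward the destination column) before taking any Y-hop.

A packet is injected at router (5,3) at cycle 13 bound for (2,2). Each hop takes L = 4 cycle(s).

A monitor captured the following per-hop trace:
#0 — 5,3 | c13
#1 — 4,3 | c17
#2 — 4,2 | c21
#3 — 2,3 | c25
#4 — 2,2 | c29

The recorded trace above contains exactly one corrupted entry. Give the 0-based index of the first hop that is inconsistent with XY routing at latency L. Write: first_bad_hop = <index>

first_bad_hop = 2

hop 1: step (-1,+0), +4 cyc — ok
hop 2: step (+0,-1), +4 cyc — BAD: Y-move but x=4≠2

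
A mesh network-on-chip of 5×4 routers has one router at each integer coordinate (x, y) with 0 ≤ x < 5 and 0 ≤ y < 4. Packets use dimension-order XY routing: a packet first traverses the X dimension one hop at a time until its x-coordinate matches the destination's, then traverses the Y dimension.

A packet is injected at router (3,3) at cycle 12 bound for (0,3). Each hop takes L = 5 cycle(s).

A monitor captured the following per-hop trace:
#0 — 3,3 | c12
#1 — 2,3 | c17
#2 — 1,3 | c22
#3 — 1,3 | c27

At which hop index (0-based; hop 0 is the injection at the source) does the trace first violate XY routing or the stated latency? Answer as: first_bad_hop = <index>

check 1→ d=(-1,0) cyc+5: ok
check 2→ d=(-1,0) cyc+5: ok
check 3→ d=(0,0) cyc+5: BAD: non-unit step

first_bad_hop = 3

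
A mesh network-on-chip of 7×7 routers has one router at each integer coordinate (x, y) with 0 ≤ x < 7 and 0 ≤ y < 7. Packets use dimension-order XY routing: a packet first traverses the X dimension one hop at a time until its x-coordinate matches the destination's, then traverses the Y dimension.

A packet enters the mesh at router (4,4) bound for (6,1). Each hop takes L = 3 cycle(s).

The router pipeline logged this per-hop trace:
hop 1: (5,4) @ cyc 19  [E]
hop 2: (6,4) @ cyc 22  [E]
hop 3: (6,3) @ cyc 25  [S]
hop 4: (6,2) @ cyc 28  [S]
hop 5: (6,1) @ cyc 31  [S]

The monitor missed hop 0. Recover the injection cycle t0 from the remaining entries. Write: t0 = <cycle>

t0 = 16

cyc[1] = 19 and cyc[k] = t0 + k·L for every k.
So t0 = 19 − 1·3 = 16.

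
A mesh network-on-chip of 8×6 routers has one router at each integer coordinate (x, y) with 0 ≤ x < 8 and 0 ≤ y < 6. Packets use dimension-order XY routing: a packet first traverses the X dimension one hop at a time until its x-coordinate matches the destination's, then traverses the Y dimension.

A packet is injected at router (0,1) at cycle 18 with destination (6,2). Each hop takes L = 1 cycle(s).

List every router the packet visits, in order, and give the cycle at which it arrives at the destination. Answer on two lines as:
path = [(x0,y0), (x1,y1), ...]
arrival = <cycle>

  0. router=(0,1) cycle=18 (inject)
  1. router=(1,1) cycle=19 dir=E
  2. router=(2,1) cycle=20 dir=E
  3. router=(3,1) cycle=21 dir=E
  4. router=(4,1) cycle=22 dir=E
  5. router=(5,1) cycle=23 dir=E
  6. router=(6,1) cycle=24 dir=E
  7. router=(6,2) cycle=25 dir=N

path = [(0,1), (1,1), (2,1), (3,1), (4,1), (5,1), (6,1), (6,2)]
arrival = 25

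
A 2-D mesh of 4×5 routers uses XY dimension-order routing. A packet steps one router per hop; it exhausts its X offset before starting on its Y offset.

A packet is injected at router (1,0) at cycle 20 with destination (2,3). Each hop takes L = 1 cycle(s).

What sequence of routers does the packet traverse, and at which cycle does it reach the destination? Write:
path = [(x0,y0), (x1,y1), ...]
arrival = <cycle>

t=20: at (1,0)
t=21: at (2,0) after E
t=22: at (2,1) after N
t=23: at (2,2) after N
t=24: at (2,3) after N

path = [(1,0), (2,0), (2,1), (2,2), (2,3)]
arrival = 24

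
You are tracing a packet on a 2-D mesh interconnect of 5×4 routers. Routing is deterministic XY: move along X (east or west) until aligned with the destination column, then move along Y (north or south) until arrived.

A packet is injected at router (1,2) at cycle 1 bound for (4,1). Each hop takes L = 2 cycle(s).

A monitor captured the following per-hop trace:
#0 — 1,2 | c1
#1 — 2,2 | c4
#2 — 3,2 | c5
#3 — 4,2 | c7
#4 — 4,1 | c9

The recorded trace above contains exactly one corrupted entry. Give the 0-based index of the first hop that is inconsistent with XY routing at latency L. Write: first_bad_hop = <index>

first_bad_hop = 1

hop 1: step (+1,+0), +3 cyc — BAD: Δcyc=3≠L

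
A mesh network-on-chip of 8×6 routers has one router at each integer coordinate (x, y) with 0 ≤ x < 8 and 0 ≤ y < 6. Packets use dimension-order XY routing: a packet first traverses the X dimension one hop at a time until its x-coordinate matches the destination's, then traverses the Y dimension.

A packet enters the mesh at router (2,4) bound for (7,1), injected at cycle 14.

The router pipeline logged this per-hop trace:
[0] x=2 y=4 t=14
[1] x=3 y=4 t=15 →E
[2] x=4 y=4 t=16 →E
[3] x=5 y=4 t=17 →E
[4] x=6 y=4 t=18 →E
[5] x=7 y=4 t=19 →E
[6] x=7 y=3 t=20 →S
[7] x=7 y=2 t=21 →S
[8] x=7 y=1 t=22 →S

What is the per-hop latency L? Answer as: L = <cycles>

Between hops 0 and 1 the cycle counter advances 15 − 14 = 1.
One hop costs L cycles, so L = 1.

L = 1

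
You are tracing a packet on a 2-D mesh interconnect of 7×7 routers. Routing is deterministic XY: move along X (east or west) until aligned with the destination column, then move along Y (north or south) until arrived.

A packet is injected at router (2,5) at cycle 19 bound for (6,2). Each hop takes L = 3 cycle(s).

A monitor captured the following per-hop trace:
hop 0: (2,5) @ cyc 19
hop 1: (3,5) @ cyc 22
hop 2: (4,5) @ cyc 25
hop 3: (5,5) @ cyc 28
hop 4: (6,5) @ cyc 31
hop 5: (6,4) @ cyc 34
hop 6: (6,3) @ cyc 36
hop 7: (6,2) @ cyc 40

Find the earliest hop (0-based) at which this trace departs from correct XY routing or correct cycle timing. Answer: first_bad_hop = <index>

check 1→ d=(1,0) cyc+3: ok
check 2→ d=(1,0) cyc+3: ok
check 3→ d=(1,0) cyc+3: ok
check 4→ d=(1,0) cyc+3: ok
check 5→ d=(0,-1) cyc+3: ok
check 6→ d=(0,-1) cyc+2: BAD: Δcyc=2≠L

first_bad_hop = 6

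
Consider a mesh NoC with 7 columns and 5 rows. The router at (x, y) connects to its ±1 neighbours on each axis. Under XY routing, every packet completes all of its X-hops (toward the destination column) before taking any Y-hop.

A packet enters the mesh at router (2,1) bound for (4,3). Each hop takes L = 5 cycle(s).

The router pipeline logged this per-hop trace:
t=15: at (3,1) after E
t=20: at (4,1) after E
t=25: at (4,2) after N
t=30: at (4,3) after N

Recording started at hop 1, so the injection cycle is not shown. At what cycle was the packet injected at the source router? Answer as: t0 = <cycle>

t0 = 10

Hop 1 reached at cycle 15; hop k is at t0 + k·L.
t0 = cyc[1] − L = 15 − 5 = 10.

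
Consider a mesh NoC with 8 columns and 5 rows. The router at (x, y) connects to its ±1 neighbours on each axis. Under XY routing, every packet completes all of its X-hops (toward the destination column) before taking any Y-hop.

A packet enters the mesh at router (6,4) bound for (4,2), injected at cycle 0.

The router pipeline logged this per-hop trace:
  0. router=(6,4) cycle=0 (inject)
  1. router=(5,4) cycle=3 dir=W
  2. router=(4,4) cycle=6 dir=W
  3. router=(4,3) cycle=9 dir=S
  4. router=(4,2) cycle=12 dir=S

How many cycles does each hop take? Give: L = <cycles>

L = 3

cyc[1] − cyc[0] = 3 − 0 = 3.
Per-hop latency L = Δcyc = 3.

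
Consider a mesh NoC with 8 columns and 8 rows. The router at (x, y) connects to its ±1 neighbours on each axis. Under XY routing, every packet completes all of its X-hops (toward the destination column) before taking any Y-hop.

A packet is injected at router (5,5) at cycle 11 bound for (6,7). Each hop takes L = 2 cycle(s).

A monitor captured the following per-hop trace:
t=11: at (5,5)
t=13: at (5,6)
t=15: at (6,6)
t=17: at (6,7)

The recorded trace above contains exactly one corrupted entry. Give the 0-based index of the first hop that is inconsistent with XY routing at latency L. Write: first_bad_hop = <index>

first_bad_hop = 1

check 1→ d=(0,1) cyc+2: BAD: Y-move but x=5≠6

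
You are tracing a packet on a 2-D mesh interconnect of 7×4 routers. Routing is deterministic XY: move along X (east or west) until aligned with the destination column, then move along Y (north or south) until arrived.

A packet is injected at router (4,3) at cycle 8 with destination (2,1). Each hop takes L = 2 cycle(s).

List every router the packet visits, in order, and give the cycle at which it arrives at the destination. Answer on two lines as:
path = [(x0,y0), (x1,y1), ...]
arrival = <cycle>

path = [(4,3), (3,3), (2,3), (2,2), (2,1)]
arrival = 16

[0] x=4 y=3 t=8
[1] x=3 y=3 t=10 →W
[2] x=2 y=3 t=12 →W
[3] x=2 y=2 t=14 →S
[4] x=2 y=1 t=16 →S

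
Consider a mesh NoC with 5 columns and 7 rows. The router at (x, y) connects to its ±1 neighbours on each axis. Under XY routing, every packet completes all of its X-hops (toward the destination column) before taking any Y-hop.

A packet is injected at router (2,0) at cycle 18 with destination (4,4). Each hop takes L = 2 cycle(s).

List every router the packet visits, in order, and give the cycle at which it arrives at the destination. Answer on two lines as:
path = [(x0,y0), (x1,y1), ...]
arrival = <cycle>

path = [(2,0), (3,0), (4,0), (4,1), (4,2), (4,3), (4,4)]
arrival = 30

#0 — 2,0 | c18
#1 — 3,0 | c20 | E
#2 — 4,0 | c22 | E
#3 — 4,1 | c24 | N
#4 — 4,2 | c26 | N
#5 — 4,3 | c28 | N
#6 — 4,4 | c30 | N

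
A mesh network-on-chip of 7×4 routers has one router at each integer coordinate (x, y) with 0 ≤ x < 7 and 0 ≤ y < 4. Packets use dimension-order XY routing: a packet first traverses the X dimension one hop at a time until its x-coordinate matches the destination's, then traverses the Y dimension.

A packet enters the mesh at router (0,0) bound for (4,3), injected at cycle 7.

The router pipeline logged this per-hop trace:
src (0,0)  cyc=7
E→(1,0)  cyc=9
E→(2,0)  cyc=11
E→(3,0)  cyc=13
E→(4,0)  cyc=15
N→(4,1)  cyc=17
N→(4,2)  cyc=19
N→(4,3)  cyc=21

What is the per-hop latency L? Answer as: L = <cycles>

Δcyc across hop 0→1: 9 − 7 = 2.
Per-hop latency L = Δcyc = 2.

L = 2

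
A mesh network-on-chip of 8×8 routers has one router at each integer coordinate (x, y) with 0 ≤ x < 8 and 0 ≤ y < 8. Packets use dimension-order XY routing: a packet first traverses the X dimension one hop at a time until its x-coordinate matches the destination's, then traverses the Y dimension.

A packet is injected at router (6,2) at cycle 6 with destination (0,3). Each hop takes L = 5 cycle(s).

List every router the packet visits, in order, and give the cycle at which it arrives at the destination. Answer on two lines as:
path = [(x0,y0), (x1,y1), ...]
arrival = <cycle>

path = [(6,2), (5,2), (4,2), (3,2), (2,2), (1,2), (0,2), (0,3)]
arrival = 41

hop 0: (6,2) @ cyc 6
hop 1: (5,2) @ cyc 11  [W]
hop 2: (4,2) @ cyc 16  [W]
hop 3: (3,2) @ cyc 21  [W]
hop 4: (2,2) @ cyc 26  [W]
hop 5: (1,2) @ cyc 31  [W]
hop 6: (0,2) @ cyc 36  [W]
hop 7: (0,3) @ cyc 41  [N]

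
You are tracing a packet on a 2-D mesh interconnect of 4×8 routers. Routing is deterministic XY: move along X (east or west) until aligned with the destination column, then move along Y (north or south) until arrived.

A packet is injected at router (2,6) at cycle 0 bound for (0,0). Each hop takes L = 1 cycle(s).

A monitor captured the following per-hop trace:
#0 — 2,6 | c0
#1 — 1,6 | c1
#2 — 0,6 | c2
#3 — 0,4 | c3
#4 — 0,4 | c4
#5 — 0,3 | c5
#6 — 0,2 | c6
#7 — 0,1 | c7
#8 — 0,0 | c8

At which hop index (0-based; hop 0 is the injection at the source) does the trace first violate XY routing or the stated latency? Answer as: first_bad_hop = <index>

  1: Δx=-1 Δy=+0 Δt=1 [ok]
  2: Δx=-1 Δy=+0 Δt=1 [ok]
  3: Δx=+0 Δy=-2 Δt=1 [BAD: non-unit step]

first_bad_hop = 3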